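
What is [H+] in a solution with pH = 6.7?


[H+] = 10^(-pH)
[H+] = 10^(-6.7)
[H+] = 1.995e-07 M

1.995e-07 M


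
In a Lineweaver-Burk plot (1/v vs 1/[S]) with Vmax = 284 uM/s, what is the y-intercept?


y-intercept = 1/Vmax
= 1/284
= 0.0035 s/uM

0.0035 s/uM


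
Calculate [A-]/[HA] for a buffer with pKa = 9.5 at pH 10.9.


[A-]/[HA] = 10^(pH - pKa)
= 10^(10.9 - 9.5)
= 25.1189

25.1189


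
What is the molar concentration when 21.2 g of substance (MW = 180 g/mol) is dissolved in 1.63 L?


C = (mass / MW) / volume
C = (21.2 / 180) / 1.63
C = 0.0723 M

0.0723 M


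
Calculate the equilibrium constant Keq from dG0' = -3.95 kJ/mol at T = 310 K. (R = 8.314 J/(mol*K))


Keq = exp(-dG0 * 1000 / (R * T))
Keq = exp(-(-3.95) * 1000 / (8.314 * 310))
Keq = 4.6301

4.6301


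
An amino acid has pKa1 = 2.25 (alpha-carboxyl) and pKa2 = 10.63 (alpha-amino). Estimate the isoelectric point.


pI = (pKa1 + pKa2) / 2
pI = (2.25 + 10.63) / 2
pI = 6.44

6.44


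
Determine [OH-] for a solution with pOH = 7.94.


[OH-] = 10^(-pOH)
[OH-] = 10^(-7.94)
[OH-] = 1.148e-08 M

1.148e-08 M


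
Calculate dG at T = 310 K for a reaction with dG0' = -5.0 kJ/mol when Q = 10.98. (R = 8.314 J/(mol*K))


dG = dG0' + RT * ln(Q) / 1000
dG = -5.0 + 8.314 * 310 * ln(10.98) / 1000
dG = 1.1755 kJ/mol

1.1755 kJ/mol


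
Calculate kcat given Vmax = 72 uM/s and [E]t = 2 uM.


kcat = Vmax / [E]t
kcat = 72 / 2
kcat = 36.0 s^-1

36.0 s^-1


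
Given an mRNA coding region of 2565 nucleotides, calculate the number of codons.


codons = nucleotides / 3
codons = 2565 / 3 = 855

855


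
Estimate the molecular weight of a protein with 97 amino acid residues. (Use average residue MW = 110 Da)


MW = n_residues * 110 Da
MW = 97 * 110
MW = 10670 Da

10670 Da


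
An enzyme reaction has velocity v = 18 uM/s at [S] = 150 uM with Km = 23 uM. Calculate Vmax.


Vmax = v * (Km + [S]) / [S]
Vmax = 18 * (23 + 150) / 150
Vmax = 20.76 uM/s

20.76 uM/s


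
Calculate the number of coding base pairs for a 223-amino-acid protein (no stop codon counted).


Each amino acid = 1 codon = 3 bp
bp = 223 * 3 = 669 bp

669 bp


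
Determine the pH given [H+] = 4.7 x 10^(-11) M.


pH = -log10([H+])
pH = -log10(4.7 x 10^(-11))
pH = 10.3279

10.3279


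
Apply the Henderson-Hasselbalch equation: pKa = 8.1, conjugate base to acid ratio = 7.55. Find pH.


pH = pKa + log10([A-]/[HA])
pH = 8.1 + log10(7.55)
pH = 8.9779

8.9779


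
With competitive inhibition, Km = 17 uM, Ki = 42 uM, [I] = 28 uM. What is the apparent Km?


Km_app = Km * (1 + [I]/Ki)
Km_app = 17 * (1 + 28/42)
Km_app = 28.3333 uM

28.3333 uM


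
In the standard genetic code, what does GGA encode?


Standard genetic code lookup.
Codon GGA -> Gly

Gly


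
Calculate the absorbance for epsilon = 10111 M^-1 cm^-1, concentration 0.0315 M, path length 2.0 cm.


A = epsilon * c * l
A = 10111 * 0.0315 * 2.0
A = 636.993

636.993


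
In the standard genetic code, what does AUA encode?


Standard genetic code lookup.
Codon AUA -> Ile

Ile


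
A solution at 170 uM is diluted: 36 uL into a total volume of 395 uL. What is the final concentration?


C2 = C1 * V1 / V2
C2 = 170 * 36 / 395
C2 = 15.4937 uM

15.4937 uM


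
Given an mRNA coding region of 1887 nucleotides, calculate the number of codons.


codons = nucleotides / 3
codons = 1887 / 3 = 629

629


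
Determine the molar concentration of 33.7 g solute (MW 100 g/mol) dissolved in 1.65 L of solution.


C = (mass / MW) / volume
C = (33.7 / 100) / 1.65
C = 0.2042 M

0.2042 M


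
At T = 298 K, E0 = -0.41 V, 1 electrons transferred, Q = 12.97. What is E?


E = E0 - (RT/nF) * ln(Q)
E = -0.41 - (8.314 * 298 / (1 * 96485)) * ln(12.97)
E = -0.4758 V

-0.4758 V


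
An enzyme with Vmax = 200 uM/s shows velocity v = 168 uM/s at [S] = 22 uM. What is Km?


Km = [S] * (Vmax - v) / v
Km = 22 * (200 - 168) / 168
Km = 4.1905 uM

4.1905 uM


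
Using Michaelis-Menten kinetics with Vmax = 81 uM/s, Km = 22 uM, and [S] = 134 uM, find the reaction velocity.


v = Vmax * [S] / (Km + [S])
v = 81 * 134 / (22 + 134)
v = 69.5769 uM/s

69.5769 uM/s


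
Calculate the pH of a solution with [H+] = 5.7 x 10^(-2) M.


pH = -log10([H+])
pH = -log10(5.7 x 10^(-2))
pH = 1.2441

1.2441


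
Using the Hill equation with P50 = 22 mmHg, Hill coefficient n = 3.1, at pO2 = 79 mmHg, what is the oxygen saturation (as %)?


Y = pO2^n / (P50^n + pO2^n)
Y = 79^3.1 / (22^3.1 + 79^3.1)
Y = 98.13%

98.13%


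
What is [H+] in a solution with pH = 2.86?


[H+] = 10^(-pH)
[H+] = 10^(-2.86)
[H+] = 0.0014 M

0.0014 M


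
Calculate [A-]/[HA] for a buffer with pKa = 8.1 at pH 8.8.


[A-]/[HA] = 10^(pH - pKa)
= 10^(8.8 - 8.1)
= 5.0119

5.0119


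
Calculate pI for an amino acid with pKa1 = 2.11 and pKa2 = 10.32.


pI = (pKa1 + pKa2) / 2
pI = (2.11 + 10.32) / 2
pI = 6.215

6.215


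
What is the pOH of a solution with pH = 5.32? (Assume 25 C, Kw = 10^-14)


pOH = 14 - pH
pOH = 14 - 5.32
pOH = 8.68

8.68


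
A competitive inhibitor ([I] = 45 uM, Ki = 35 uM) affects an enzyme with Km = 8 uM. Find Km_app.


Km_app = Km * (1 + [I]/Ki)
Km_app = 8 * (1 + 45/35)
Km_app = 18.2857 uM

18.2857 uM


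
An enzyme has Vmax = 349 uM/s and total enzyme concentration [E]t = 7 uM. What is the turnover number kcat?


kcat = Vmax / [E]t
kcat = 349 / 7
kcat = 49.8571 s^-1

49.8571 s^-1


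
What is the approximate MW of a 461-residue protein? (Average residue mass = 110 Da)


MW = n_residues * 110 Da
MW = 461 * 110
MW = 50710 Da

50710 Da


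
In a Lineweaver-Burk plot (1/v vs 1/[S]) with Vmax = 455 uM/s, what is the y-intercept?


y-intercept = 1/Vmax
= 1/455
= 0.0022 s/uM

0.0022 s/uM


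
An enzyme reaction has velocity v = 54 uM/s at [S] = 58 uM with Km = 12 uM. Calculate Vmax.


Vmax = v * (Km + [S]) / [S]
Vmax = 54 * (12 + 58) / 58
Vmax = 65.1724 uM/s

65.1724 uM/s


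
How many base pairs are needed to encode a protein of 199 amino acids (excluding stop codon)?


Each amino acid = 1 codon = 3 bp
bp = 199 * 3 = 597 bp

597 bp


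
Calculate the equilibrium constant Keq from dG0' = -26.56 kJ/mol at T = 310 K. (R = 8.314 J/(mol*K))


Keq = exp(-dG0 * 1000 / (R * T))
Keq = exp(-(-26.56) * 1000 / (8.314 * 310))
Keq = 29887.5828

29887.5828


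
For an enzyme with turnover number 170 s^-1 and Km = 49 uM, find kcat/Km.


Catalytic efficiency = kcat / Km
= 170 / 49
= 3.4694 uM^-1*s^-1

3.4694 uM^-1*s^-1


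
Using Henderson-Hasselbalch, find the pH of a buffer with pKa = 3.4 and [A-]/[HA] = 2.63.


pH = pKa + log10([A-]/[HA])
pH = 3.4 + log10(2.63)
pH = 3.82

3.82


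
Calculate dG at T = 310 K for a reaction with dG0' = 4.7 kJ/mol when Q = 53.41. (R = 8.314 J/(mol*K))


dG = dG0' + RT * ln(Q) / 1000
dG = 4.7 + 8.314 * 310 * ln(53.41) / 1000
dG = 14.9527 kJ/mol

14.9527 kJ/mol


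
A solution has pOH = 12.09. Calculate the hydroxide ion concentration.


[OH-] = 10^(-pOH)
[OH-] = 10^(-12.09)
[OH-] = 8.128e-13 M

8.128e-13 M


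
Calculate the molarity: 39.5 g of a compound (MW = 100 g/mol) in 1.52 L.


C = (mass / MW) / volume
C = (39.5 / 100) / 1.52
C = 0.2599 M

0.2599 M


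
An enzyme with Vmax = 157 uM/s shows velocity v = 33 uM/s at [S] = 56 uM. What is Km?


Km = [S] * (Vmax - v) / v
Km = 56 * (157 - 33) / 33
Km = 210.4242 uM

210.4242 uM


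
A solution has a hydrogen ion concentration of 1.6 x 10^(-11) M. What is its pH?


pH = -log10([H+])
pH = -log10(1.6 x 10^(-11))
pH = 10.7959

10.7959


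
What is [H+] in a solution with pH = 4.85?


[H+] = 10^(-pH)
[H+] = 10^(-4.85)
[H+] = 1.413e-05 M

1.413e-05 M


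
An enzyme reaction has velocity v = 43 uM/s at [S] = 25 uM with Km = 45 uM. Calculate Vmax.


Vmax = v * (Km + [S]) / [S]
Vmax = 43 * (45 + 25) / 25
Vmax = 120.4 uM/s

120.4 uM/s


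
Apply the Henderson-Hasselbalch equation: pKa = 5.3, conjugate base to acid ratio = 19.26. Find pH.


pH = pKa + log10([A-]/[HA])
pH = 5.3 + log10(19.26)
pH = 6.5847

6.5847


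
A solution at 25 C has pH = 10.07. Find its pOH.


pOH = 14 - pH
pOH = 14 - 10.07
pOH = 3.93

3.93


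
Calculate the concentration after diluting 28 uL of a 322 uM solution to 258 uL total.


C2 = C1 * V1 / V2
C2 = 322 * 28 / 258
C2 = 34.9457 uM

34.9457 uM


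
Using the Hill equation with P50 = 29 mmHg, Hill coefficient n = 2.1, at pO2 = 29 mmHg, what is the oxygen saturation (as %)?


Y = pO2^n / (P50^n + pO2^n)
Y = 29^2.1 / (29^2.1 + 29^2.1)
Y = 50.0%

50.0%


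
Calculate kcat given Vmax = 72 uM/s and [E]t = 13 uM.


kcat = Vmax / [E]t
kcat = 72 / 13
kcat = 5.5385 s^-1

5.5385 s^-1


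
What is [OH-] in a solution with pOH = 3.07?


[OH-] = 10^(-pOH)
[OH-] = 10^(-3.07)
[OH-] = 8.511e-04 M

8.511e-04 M


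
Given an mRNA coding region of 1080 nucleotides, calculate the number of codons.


codons = nucleotides / 3
codons = 1080 / 3 = 360

360


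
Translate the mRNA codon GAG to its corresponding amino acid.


Standard genetic code lookup.
Codon GAG -> Glu

Glu


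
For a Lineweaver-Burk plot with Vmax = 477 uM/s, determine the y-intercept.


y-intercept = 1/Vmax
= 1/477
= 0.0021 s/uM

0.0021 s/uM


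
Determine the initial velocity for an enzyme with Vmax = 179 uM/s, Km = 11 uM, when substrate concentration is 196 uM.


v = Vmax * [S] / (Km + [S])
v = 179 * 196 / (11 + 196)
v = 169.4879 uM/s

169.4879 uM/s


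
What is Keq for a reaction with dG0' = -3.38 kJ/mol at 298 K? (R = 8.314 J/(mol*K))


Keq = exp(-dG0 * 1000 / (R * T))
Keq = exp(-(-3.38) * 1000 / (8.314 * 298))
Keq = 3.9127

3.9127


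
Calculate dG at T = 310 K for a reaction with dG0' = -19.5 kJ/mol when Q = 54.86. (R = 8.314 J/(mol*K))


dG = dG0' + RT * ln(Q) / 1000
dG = -19.5 + 8.314 * 310 * ln(54.86) / 1000
dG = -9.1783 kJ/mol

-9.1783 kJ/mol


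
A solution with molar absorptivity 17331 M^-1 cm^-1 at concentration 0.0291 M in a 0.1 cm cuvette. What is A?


A = epsilon * c * l
A = 17331 * 0.0291 * 0.1
A = 50.4332

50.4332


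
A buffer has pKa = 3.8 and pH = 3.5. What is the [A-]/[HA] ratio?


[A-]/[HA] = 10^(pH - pKa)
= 10^(3.5 - 3.8)
= 0.5012

0.5012


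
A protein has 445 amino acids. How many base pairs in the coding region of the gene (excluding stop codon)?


Each amino acid = 1 codon = 3 bp
bp = 445 * 3 = 1335 bp

1335 bp


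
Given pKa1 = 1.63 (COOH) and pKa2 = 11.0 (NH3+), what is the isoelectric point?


pI = (pKa1 + pKa2) / 2
pI = (1.63 + 11.0) / 2
pI = 6.315

6.315


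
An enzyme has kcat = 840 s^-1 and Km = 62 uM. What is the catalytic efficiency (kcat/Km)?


Catalytic efficiency = kcat / Km
= 840 / 62
= 13.5484 uM^-1*s^-1

13.5484 uM^-1*s^-1


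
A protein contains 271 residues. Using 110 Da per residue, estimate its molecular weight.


MW = n_residues * 110 Da
MW = 271 * 110
MW = 29810 Da

29810 Da


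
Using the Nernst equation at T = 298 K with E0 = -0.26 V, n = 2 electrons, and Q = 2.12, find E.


E = E0 - (RT/nF) * ln(Q)
E = -0.26 - (8.314 * 298 / (2 * 96485)) * ln(2.12)
E = -0.2696 V

-0.2696 V


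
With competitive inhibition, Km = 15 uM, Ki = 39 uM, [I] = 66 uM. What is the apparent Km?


Km_app = Km * (1 + [I]/Ki)
Km_app = 15 * (1 + 66/39)
Km_app = 40.3846 uM

40.3846 uM


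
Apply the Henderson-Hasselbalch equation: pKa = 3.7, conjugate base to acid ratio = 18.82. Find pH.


pH = pKa + log10([A-]/[HA])
pH = 3.7 + log10(18.82)
pH = 4.9746

4.9746


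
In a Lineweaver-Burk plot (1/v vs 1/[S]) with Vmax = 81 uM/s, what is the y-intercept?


y-intercept = 1/Vmax
= 1/81
= 0.0123 s/uM

0.0123 s/uM


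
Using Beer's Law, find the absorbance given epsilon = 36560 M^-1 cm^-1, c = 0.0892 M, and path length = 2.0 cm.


A = epsilon * c * l
A = 36560 * 0.0892 * 2.0
A = 6522.304

6522.304


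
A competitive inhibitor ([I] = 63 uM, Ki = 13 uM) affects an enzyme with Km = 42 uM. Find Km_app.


Km_app = Km * (1 + [I]/Ki)
Km_app = 42 * (1 + 63/13)
Km_app = 245.5385 uM

245.5385 uM


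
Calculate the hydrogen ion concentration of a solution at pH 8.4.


[H+] = 10^(-pH)
[H+] = 10^(-8.4)
[H+] = 3.981e-09 M

3.981e-09 M


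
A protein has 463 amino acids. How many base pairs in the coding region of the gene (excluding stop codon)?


Each amino acid = 1 codon = 3 bp
bp = 463 * 3 = 1389 bp

1389 bp


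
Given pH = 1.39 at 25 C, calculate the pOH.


pOH = 14 - pH
pOH = 14 - 1.39
pOH = 12.61

12.61


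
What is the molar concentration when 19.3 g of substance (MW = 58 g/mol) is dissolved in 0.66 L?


C = (mass / MW) / volume
C = (19.3 / 58) / 0.66
C = 0.5042 M

0.5042 M


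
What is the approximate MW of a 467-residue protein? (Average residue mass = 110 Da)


MW = n_residues * 110 Da
MW = 467 * 110
MW = 51370 Da

51370 Da


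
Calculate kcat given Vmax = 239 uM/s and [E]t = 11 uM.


kcat = Vmax / [E]t
kcat = 239 / 11
kcat = 21.7273 s^-1

21.7273 s^-1


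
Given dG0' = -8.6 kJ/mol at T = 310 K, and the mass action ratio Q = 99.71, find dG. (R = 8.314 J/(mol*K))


dG = dG0' + RT * ln(Q) / 1000
dG = -8.6 + 8.314 * 310 * ln(99.71) / 1000
dG = 3.2616 kJ/mol

3.2616 kJ/mol


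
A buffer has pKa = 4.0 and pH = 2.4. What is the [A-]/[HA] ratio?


[A-]/[HA] = 10^(pH - pKa)
= 10^(2.4 - 4.0)
= 0.0251

0.0251


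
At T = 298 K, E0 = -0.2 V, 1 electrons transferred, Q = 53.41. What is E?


E = E0 - (RT/nF) * ln(Q)
E = -0.2 - (8.314 * 298 / (1 * 96485)) * ln(53.41)
E = -0.3021 V

-0.3021 V


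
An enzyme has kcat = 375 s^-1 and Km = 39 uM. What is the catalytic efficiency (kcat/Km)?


Catalytic efficiency = kcat / Km
= 375 / 39
= 9.6154 uM^-1*s^-1

9.6154 uM^-1*s^-1


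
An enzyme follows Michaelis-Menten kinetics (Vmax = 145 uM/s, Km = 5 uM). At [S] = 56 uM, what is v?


v = Vmax * [S] / (Km + [S])
v = 145 * 56 / (5 + 56)
v = 133.1148 uM/s

133.1148 uM/s


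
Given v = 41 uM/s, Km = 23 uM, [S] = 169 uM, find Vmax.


Vmax = v * (Km + [S]) / [S]
Vmax = 41 * (23 + 169) / 169
Vmax = 46.5799 uM/s

46.5799 uM/s


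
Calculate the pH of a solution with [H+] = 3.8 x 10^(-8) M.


pH = -log10([H+])
pH = -log10(3.8 x 10^(-8))
pH = 7.4202

7.4202


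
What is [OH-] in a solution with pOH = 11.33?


[OH-] = 10^(-pOH)
[OH-] = 10^(-11.33)
[OH-] = 4.677e-12 M

4.677e-12 M


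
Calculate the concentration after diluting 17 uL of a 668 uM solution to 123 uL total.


C2 = C1 * V1 / V2
C2 = 668 * 17 / 123
C2 = 92.3252 uM

92.3252 uM


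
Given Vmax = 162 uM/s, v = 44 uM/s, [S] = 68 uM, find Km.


Km = [S] * (Vmax - v) / v
Km = 68 * (162 - 44) / 44
Km = 182.3636 uM

182.3636 uM


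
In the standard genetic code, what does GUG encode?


Standard genetic code lookup.
Codon GUG -> Val

Val


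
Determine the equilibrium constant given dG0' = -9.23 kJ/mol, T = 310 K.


Keq = exp(-dG0 * 1000 / (R * T))
Keq = exp(-(-9.23) * 1000 / (8.314 * 310))
Keq = 35.917

35.917


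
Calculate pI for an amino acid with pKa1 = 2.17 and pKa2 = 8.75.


pI = (pKa1 + pKa2) / 2
pI = (2.17 + 8.75) / 2
pI = 5.46

5.46


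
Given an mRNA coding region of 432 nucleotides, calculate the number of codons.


codons = nucleotides / 3
codons = 432 / 3 = 144

144


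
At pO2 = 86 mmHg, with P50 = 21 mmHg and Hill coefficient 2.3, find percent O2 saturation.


Y = pO2^n / (P50^n + pO2^n)
Y = 86^2.3 / (21^2.3 + 86^2.3)
Y = 96.24%

96.24%


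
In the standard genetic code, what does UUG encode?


Standard genetic code lookup.
Codon UUG -> Leu

Leu


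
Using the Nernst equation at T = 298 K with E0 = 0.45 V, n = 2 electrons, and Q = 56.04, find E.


E = E0 - (RT/nF) * ln(Q)
E = 0.45 - (8.314 * 298 / (2 * 96485)) * ln(56.04)
E = 0.3983 V

0.3983 V


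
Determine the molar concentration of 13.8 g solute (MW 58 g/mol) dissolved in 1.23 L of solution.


C = (mass / MW) / volume
C = (13.8 / 58) / 1.23
C = 0.1934 M

0.1934 M


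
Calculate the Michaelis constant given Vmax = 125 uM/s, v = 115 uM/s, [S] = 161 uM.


Km = [S] * (Vmax - v) / v
Km = 161 * (125 - 115) / 115
Km = 14.0 uM

14.0 uM


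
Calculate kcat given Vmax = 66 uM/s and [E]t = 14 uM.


kcat = Vmax / [E]t
kcat = 66 / 14
kcat = 4.7143 s^-1

4.7143 s^-1


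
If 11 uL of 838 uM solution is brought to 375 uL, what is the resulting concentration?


C2 = C1 * V1 / V2
C2 = 838 * 11 / 375
C2 = 24.5813 uM

24.5813 uM


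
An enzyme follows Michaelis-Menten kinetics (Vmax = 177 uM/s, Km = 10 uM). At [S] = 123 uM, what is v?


v = Vmax * [S] / (Km + [S])
v = 177 * 123 / (10 + 123)
v = 163.6917 uM/s

163.6917 uM/s


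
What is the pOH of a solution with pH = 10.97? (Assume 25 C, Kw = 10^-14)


pOH = 14 - pH
pOH = 14 - 10.97
pOH = 3.03

3.03


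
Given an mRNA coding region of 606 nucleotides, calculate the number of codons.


codons = nucleotides / 3
codons = 606 / 3 = 202

202


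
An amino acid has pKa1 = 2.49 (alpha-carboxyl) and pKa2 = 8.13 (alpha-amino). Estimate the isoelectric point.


pI = (pKa1 + pKa2) / 2
pI = (2.49 + 8.13) / 2
pI = 5.31

5.31


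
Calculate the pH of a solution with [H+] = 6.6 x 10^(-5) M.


pH = -log10([H+])
pH = -log10(6.6 x 10^(-5))
pH = 4.1805

4.1805


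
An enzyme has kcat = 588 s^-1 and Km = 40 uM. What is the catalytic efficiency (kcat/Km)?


Catalytic efficiency = kcat / Km
= 588 / 40
= 14.7 uM^-1*s^-1

14.7 uM^-1*s^-1


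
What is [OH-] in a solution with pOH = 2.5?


[OH-] = 10^(-pOH)
[OH-] = 10^(-2.5)
[OH-] = 0.0032 M

0.0032 M


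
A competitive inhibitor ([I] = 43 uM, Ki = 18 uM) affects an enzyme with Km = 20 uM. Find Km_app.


Km_app = Km * (1 + [I]/Ki)
Km_app = 20 * (1 + 43/18)
Km_app = 67.7778 uM

67.7778 uM


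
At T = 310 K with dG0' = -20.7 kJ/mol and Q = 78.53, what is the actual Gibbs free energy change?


dG = dG0' + RT * ln(Q) / 1000
dG = -20.7 + 8.314 * 310 * ln(78.53) / 1000
dG = -9.4538 kJ/mol

-9.4538 kJ/mol


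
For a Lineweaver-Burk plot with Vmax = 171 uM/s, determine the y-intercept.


y-intercept = 1/Vmax
= 1/171
= 0.0058 s/uM

0.0058 s/uM


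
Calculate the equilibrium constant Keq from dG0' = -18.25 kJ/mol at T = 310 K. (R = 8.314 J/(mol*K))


Keq = exp(-dG0 * 1000 / (R * T))
Keq = exp(-(-18.25) * 1000 / (8.314 * 310))
Keq = 1189.0904

1189.0904


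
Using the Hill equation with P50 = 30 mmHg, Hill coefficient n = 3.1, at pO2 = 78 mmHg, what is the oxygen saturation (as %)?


Y = pO2^n / (P50^n + pO2^n)
Y = 78^3.1 / (30^3.1 + 78^3.1)
Y = 95.08%

95.08%


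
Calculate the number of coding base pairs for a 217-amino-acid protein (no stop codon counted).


Each amino acid = 1 codon = 3 bp
bp = 217 * 3 = 651 bp

651 bp


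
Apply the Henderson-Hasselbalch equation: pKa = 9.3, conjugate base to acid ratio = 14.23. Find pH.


pH = pKa + log10([A-]/[HA])
pH = 9.3 + log10(14.23)
pH = 10.4532

10.4532


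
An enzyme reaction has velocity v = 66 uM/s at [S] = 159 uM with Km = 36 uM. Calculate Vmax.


Vmax = v * (Km + [S]) / [S]
Vmax = 66 * (36 + 159) / 159
Vmax = 80.9434 uM/s

80.9434 uM/s


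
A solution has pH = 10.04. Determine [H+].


[H+] = 10^(-pH)
[H+] = 10^(-10.04)
[H+] = 9.120e-11 M

9.120e-11 M


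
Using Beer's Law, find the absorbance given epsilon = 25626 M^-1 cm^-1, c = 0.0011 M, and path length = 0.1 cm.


A = epsilon * c * l
A = 25626 * 0.0011 * 0.1
A = 2.8189

2.8189


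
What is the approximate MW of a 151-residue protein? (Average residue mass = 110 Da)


MW = n_residues * 110 Da
MW = 151 * 110
MW = 16610 Da

16610 Da


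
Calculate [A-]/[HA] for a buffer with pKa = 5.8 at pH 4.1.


[A-]/[HA] = 10^(pH - pKa)
= 10^(4.1 - 5.8)
= 0.02

0.02


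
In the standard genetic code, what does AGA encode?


Standard genetic code lookup.
Codon AGA -> Arg

Arg


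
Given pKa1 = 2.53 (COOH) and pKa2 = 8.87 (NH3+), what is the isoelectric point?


pI = (pKa1 + pKa2) / 2
pI = (2.53 + 8.87) / 2
pI = 5.7

5.7


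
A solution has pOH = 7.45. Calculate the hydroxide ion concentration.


[OH-] = 10^(-pOH)
[OH-] = 10^(-7.45)
[OH-] = 3.548e-08 M

3.548e-08 M


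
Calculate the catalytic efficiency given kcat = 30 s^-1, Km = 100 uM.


Catalytic efficiency = kcat / Km
= 30 / 100
= 0.3 uM^-1*s^-1

0.3 uM^-1*s^-1


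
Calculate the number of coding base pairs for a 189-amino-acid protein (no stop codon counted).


Each amino acid = 1 codon = 3 bp
bp = 189 * 3 = 567 bp

567 bp


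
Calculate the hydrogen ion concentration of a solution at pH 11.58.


[H+] = 10^(-pH)
[H+] = 10^(-11.58)
[H+] = 2.630e-12 M

2.630e-12 M


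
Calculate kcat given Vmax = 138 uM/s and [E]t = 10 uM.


kcat = Vmax / [E]t
kcat = 138 / 10
kcat = 13.8 s^-1

13.8 s^-1


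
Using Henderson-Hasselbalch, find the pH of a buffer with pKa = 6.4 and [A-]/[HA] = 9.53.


pH = pKa + log10([A-]/[HA])
pH = 6.4 + log10(9.53)
pH = 7.3791

7.3791


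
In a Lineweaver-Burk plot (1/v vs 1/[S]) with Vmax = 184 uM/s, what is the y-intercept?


y-intercept = 1/Vmax
= 1/184
= 0.0054 s/uM

0.0054 s/uM


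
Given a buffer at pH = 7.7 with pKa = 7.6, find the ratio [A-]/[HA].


[A-]/[HA] = 10^(pH - pKa)
= 10^(7.7 - 7.6)
= 1.2589

1.2589


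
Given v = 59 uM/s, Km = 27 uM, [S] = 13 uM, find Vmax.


Vmax = v * (Km + [S]) / [S]
Vmax = 59 * (27 + 13) / 13
Vmax = 181.5385 uM/s

181.5385 uM/s


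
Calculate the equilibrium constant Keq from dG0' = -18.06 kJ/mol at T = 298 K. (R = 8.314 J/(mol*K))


Keq = exp(-dG0 * 1000 / (R * T))
Keq = exp(-(-18.06) * 1000 / (8.314 * 298))
Keq = 1464.6837

1464.6837


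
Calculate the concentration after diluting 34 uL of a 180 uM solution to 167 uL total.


C2 = C1 * V1 / V2
C2 = 180 * 34 / 167
C2 = 36.6467 uM

36.6467 uM


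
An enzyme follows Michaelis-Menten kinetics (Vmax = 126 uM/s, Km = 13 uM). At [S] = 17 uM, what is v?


v = Vmax * [S] / (Km + [S])
v = 126 * 17 / (13 + 17)
v = 71.4 uM/s

71.4 uM/s


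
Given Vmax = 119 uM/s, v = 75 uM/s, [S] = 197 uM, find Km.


Km = [S] * (Vmax - v) / v
Km = 197 * (119 - 75) / 75
Km = 115.5733 uM

115.5733 uM


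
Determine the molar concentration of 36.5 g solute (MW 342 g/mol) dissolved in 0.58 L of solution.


C = (mass / MW) / volume
C = (36.5 / 342) / 0.58
C = 0.184 M

0.184 M


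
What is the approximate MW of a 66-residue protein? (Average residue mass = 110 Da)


MW = n_residues * 110 Da
MW = 66 * 110
MW = 7260 Da

7260 Da


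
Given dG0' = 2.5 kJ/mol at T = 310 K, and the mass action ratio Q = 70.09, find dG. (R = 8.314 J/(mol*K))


dG = dG0' + RT * ln(Q) / 1000
dG = 2.5 + 8.314 * 310 * ln(70.09) / 1000
dG = 13.4531 kJ/mol

13.4531 kJ/mol


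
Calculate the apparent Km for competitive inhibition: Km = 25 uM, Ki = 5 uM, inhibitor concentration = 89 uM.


Km_app = Km * (1 + [I]/Ki)
Km_app = 25 * (1 + 89/5)
Km_app = 470.0 uM

470.0 uM


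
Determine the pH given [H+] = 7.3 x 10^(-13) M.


pH = -log10([H+])
pH = -log10(7.3 x 10^(-13))
pH = 12.1367

12.1367


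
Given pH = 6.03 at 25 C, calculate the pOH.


pOH = 14 - pH
pOH = 14 - 6.03
pOH = 7.97

7.97


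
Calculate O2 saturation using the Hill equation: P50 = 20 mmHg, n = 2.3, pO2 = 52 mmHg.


Y = pO2^n / (P50^n + pO2^n)
Y = 52^2.3 / (20^2.3 + 52^2.3)
Y = 90.0%

90.0%


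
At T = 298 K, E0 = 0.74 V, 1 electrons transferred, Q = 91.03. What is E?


E = E0 - (RT/nF) * ln(Q)
E = 0.74 - (8.314 * 298 / (1 * 96485)) * ln(91.03)
E = 0.6242 V

0.6242 V


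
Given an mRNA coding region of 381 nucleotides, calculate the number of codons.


codons = nucleotides / 3
codons = 381 / 3 = 127

127


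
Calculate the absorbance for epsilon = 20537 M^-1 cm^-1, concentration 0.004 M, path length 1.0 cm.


A = epsilon * c * l
A = 20537 * 0.004 * 1.0
A = 82.148

82.148


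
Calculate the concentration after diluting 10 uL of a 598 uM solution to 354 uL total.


C2 = C1 * V1 / V2
C2 = 598 * 10 / 354
C2 = 16.8927 uM

16.8927 uM


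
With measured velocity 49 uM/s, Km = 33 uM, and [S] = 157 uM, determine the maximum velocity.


Vmax = v * (Km + [S]) / [S]
Vmax = 49 * (33 + 157) / 157
Vmax = 59.2994 uM/s

59.2994 uM/s


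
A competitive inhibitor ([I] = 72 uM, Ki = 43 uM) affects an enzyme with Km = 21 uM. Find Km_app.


Km_app = Km * (1 + [I]/Ki)
Km_app = 21 * (1 + 72/43)
Km_app = 56.1628 uM

56.1628 uM


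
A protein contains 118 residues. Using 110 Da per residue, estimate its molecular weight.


MW = n_residues * 110 Da
MW = 118 * 110
MW = 12980 Da

12980 Da


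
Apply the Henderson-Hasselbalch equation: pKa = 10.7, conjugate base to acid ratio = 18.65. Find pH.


pH = pKa + log10([A-]/[HA])
pH = 10.7 + log10(18.65)
pH = 11.9707

11.9707


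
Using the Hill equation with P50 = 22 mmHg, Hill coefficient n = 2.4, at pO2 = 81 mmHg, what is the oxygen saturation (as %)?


Y = pO2^n / (P50^n + pO2^n)
Y = 81^2.4 / (22^2.4 + 81^2.4)
Y = 95.8%

95.8%


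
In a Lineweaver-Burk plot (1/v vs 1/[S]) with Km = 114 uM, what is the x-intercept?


x-intercept = -1/Km
= -1/114
= -0.0088 1/uM

-0.0088 1/uM


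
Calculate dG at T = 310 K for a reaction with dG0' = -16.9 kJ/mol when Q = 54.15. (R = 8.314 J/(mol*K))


dG = dG0' + RT * ln(Q) / 1000
dG = -16.9 + 8.314 * 310 * ln(54.15) / 1000
dG = -6.6119 kJ/mol

-6.6119 kJ/mol


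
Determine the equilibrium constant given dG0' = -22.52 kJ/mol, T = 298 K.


Keq = exp(-dG0 * 1000 / (R * T))
Keq = exp(-(-22.52) * 1000 / (8.314 * 298))
Keq = 8862.145

8862.145


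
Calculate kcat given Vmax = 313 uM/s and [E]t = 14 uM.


kcat = Vmax / [E]t
kcat = 313 / 14
kcat = 22.3571 s^-1

22.3571 s^-1


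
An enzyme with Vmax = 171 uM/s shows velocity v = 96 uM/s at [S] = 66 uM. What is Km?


Km = [S] * (Vmax - v) / v
Km = 66 * (171 - 96) / 96
Km = 51.5625 uM

51.5625 uM


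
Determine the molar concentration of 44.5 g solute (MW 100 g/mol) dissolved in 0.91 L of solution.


C = (mass / MW) / volume
C = (44.5 / 100) / 0.91
C = 0.489 M

0.489 M


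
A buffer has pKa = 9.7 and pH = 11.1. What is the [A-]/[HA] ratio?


[A-]/[HA] = 10^(pH - pKa)
= 10^(11.1 - 9.7)
= 25.1189

25.1189


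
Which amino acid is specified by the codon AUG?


Standard genetic code lookup.
Codon AUG -> Met (start)

Met (start)


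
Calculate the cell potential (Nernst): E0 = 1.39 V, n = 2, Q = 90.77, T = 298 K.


E = E0 - (RT/nF) * ln(Q)
E = 1.39 - (8.314 * 298 / (2 * 96485)) * ln(90.77)
E = 1.3321 V

1.3321 V


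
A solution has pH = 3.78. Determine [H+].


[H+] = 10^(-pH)
[H+] = 10^(-3.78)
[H+] = 1.660e-04 M

1.660e-04 M


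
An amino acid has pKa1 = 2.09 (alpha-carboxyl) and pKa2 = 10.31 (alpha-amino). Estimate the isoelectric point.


pI = (pKa1 + pKa2) / 2
pI = (2.09 + 10.31) / 2
pI = 6.2

6.2


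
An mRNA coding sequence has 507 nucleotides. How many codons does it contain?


codons = nucleotides / 3
codons = 507 / 3 = 169

169


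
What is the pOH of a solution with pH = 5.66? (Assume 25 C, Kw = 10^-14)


pOH = 14 - pH
pOH = 14 - 5.66
pOH = 8.34

8.34


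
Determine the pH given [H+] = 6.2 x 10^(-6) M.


pH = -log10([H+])
pH = -log10(6.2 x 10^(-6))
pH = 5.2076

5.2076


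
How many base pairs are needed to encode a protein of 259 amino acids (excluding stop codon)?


Each amino acid = 1 codon = 3 bp
bp = 259 * 3 = 777 bp

777 bp


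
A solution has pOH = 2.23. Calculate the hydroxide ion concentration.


[OH-] = 10^(-pOH)
[OH-] = 10^(-2.23)
[OH-] = 0.0059 M

0.0059 M


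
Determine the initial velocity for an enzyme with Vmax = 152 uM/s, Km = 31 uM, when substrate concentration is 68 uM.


v = Vmax * [S] / (Km + [S])
v = 152 * 68 / (31 + 68)
v = 104.404 uM/s

104.404 uM/s


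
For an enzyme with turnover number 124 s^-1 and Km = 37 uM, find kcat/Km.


Catalytic efficiency = kcat / Km
= 124 / 37
= 3.3514 uM^-1*s^-1

3.3514 uM^-1*s^-1


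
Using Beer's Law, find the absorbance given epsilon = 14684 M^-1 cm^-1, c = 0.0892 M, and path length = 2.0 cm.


A = epsilon * c * l
A = 14684 * 0.0892 * 2.0
A = 2619.6256

2619.6256


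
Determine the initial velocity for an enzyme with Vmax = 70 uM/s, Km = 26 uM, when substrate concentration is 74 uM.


v = Vmax * [S] / (Km + [S])
v = 70 * 74 / (26 + 74)
v = 51.8 uM/s

51.8 uM/s


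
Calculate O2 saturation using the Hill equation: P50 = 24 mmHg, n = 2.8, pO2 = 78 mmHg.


Y = pO2^n / (P50^n + pO2^n)
Y = 78^2.8 / (24^2.8 + 78^2.8)
Y = 96.44%

96.44%


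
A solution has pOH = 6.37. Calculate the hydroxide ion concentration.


[OH-] = 10^(-pOH)
[OH-] = 10^(-6.37)
[OH-] = 4.266e-07 M

4.266e-07 M


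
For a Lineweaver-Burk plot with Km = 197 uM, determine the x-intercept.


x-intercept = -1/Km
= -1/197
= -0.0051 1/uM

-0.0051 1/uM


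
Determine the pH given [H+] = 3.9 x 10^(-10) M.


pH = -log10([H+])
pH = -log10(3.9 x 10^(-10))
pH = 9.4089

9.4089


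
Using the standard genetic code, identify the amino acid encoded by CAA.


Standard genetic code lookup.
Codon CAA -> Gln

Gln


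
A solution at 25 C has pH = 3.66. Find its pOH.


pOH = 14 - pH
pOH = 14 - 3.66
pOH = 10.34

10.34


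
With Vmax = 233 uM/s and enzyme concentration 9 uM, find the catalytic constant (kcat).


kcat = Vmax / [E]t
kcat = 233 / 9
kcat = 25.8889 s^-1

25.8889 s^-1


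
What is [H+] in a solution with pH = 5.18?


[H+] = 10^(-pH)
[H+] = 10^(-5.18)
[H+] = 6.607e-06 M

6.607e-06 M


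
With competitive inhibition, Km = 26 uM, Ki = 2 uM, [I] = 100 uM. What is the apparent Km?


Km_app = Km * (1 + [I]/Ki)
Km_app = 26 * (1 + 100/2)
Km_app = 1326.0 uM

1326.0 uM


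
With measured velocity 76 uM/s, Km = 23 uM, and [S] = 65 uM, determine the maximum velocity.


Vmax = v * (Km + [S]) / [S]
Vmax = 76 * (23 + 65) / 65
Vmax = 102.8923 uM/s

102.8923 uM/s


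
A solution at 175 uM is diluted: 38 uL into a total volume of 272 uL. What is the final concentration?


C2 = C1 * V1 / V2
C2 = 175 * 38 / 272
C2 = 24.4485 uM

24.4485 uM


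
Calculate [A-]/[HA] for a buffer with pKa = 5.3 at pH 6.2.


[A-]/[HA] = 10^(pH - pKa)
= 10^(6.2 - 5.3)
= 7.9433

7.9433


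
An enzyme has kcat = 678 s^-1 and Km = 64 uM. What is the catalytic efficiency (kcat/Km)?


Catalytic efficiency = kcat / Km
= 678 / 64
= 10.5938 uM^-1*s^-1

10.5938 uM^-1*s^-1


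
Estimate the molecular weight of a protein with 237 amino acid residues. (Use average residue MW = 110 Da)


MW = n_residues * 110 Da
MW = 237 * 110
MW = 26070 Da

26070 Da


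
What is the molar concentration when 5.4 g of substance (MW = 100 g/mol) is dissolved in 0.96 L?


C = (mass / MW) / volume
C = (5.4 / 100) / 0.96
C = 0.0563 M

0.0563 M


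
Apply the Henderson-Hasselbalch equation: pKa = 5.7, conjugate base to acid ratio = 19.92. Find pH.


pH = pKa + log10([A-]/[HA])
pH = 5.7 + log10(19.92)
pH = 6.9993

6.9993


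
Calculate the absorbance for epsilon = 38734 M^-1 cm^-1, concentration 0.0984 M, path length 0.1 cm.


A = epsilon * c * l
A = 38734 * 0.0984 * 0.1
A = 381.1426

381.1426


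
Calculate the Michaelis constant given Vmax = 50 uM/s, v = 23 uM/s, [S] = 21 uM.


Km = [S] * (Vmax - v) / v
Km = 21 * (50 - 23) / 23
Km = 24.6522 uM

24.6522 uM


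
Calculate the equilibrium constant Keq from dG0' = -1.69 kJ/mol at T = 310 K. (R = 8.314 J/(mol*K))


Keq = exp(-dG0 * 1000 / (R * T))
Keq = exp(-(-1.69) * 1000 / (8.314 * 310))
Keq = 1.9265

1.9265


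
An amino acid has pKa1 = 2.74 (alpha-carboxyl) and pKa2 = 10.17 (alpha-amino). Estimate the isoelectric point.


pI = (pKa1 + pKa2) / 2
pI = (2.74 + 10.17) / 2
pI = 6.455

6.455


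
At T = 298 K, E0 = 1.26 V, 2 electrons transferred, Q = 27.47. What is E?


E = E0 - (RT/nF) * ln(Q)
E = 1.26 - (8.314 * 298 / (2 * 96485)) * ln(27.47)
E = 1.2175 V

1.2175 V


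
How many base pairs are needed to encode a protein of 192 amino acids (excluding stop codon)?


Each amino acid = 1 codon = 3 bp
bp = 192 * 3 = 576 bp

576 bp


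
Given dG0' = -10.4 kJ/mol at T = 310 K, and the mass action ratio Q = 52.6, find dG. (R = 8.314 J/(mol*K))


dG = dG0' + RT * ln(Q) / 1000
dG = -10.4 + 8.314 * 310 * ln(52.6) / 1000
dG = -0.1867 kJ/mol

-0.1867 kJ/mol


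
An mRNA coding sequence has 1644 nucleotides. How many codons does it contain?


codons = nucleotides / 3
codons = 1644 / 3 = 548

548


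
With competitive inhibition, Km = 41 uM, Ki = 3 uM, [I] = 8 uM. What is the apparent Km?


Km_app = Km * (1 + [I]/Ki)
Km_app = 41 * (1 + 8/3)
Km_app = 150.3333 uM

150.3333 uM


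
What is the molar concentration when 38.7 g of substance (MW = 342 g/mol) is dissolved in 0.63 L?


C = (mass / MW) / volume
C = (38.7 / 342) / 0.63
C = 0.1796 M

0.1796 M


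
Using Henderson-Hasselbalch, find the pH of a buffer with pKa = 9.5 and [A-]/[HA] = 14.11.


pH = pKa + log10([A-]/[HA])
pH = 9.5 + log10(14.11)
pH = 10.6495

10.6495


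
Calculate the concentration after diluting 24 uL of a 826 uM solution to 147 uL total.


C2 = C1 * V1 / V2
C2 = 826 * 24 / 147
C2 = 134.8571 uM

134.8571 uM


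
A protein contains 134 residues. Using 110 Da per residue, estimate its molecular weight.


MW = n_residues * 110 Da
MW = 134 * 110
MW = 14740 Da

14740 Da


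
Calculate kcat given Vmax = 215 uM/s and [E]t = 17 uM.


kcat = Vmax / [E]t
kcat = 215 / 17
kcat = 12.6471 s^-1

12.6471 s^-1


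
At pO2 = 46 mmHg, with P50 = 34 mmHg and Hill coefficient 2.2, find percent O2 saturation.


Y = pO2^n / (P50^n + pO2^n)
Y = 46^2.2 / (34^2.2 + 46^2.2)
Y = 66.04%

66.04%


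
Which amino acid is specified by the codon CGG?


Standard genetic code lookup.
Codon CGG -> Arg

Arg


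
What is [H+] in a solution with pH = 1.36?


[H+] = 10^(-pH)
[H+] = 10^(-1.36)
[H+] = 0.0437 M

0.0437 M


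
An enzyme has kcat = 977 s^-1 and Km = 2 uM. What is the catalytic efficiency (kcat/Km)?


Catalytic efficiency = kcat / Km
= 977 / 2
= 488.5 uM^-1*s^-1

488.5 uM^-1*s^-1


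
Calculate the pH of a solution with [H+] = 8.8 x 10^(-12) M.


pH = -log10([H+])
pH = -log10(8.8 x 10^(-12))
pH = 11.0555

11.0555


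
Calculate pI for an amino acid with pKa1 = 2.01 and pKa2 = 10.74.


pI = (pKa1 + pKa2) / 2
pI = (2.01 + 10.74) / 2
pI = 6.375

6.375


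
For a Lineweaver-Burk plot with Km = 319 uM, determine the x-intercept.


x-intercept = -1/Km
= -1/319
= -0.0031 1/uM

-0.0031 1/uM


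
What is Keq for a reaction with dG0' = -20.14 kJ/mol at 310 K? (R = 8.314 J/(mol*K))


Keq = exp(-dG0 * 1000 / (R * T))
Keq = exp(-(-20.14) * 1000 / (8.314 * 310))
Keq = 2475.6496

2475.6496


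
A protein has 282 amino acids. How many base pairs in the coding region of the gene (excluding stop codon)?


Each amino acid = 1 codon = 3 bp
bp = 282 * 3 = 846 bp

846 bp


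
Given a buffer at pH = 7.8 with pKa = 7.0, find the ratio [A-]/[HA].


[A-]/[HA] = 10^(pH - pKa)
= 10^(7.8 - 7.0)
= 6.3096

6.3096


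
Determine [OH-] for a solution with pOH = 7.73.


[OH-] = 10^(-pOH)
[OH-] = 10^(-7.73)
[OH-] = 1.862e-08 M

1.862e-08 M


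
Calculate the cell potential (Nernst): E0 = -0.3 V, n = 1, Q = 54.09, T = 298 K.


E = E0 - (RT/nF) * ln(Q)
E = -0.3 - (8.314 * 298 / (1 * 96485)) * ln(54.09)
E = -0.4025 V

-0.4025 V


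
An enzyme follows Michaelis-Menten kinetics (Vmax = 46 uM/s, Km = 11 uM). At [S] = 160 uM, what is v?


v = Vmax * [S] / (Km + [S])
v = 46 * 160 / (11 + 160)
v = 43.0409 uM/s

43.0409 uM/s


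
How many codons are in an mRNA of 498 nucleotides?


codons = nucleotides / 3
codons = 498 / 3 = 166

166


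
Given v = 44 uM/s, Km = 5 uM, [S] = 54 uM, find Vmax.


Vmax = v * (Km + [S]) / [S]
Vmax = 44 * (5 + 54) / 54
Vmax = 48.0741 uM/s

48.0741 uM/s


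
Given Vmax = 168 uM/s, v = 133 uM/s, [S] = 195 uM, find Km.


Km = [S] * (Vmax - v) / v
Km = 195 * (168 - 133) / 133
Km = 51.3158 uM

51.3158 uM


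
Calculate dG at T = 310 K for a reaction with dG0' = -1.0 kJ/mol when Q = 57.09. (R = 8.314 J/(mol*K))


dG = dG0' + RT * ln(Q) / 1000
dG = -1.0 + 8.314 * 310 * ln(57.09) / 1000
dG = 9.4244 kJ/mol

9.4244 kJ/mol


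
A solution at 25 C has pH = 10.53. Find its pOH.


pOH = 14 - pH
pOH = 14 - 10.53
pOH = 3.47

3.47


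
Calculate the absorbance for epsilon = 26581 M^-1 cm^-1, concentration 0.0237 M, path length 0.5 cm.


A = epsilon * c * l
A = 26581 * 0.0237 * 0.5
A = 314.9848

314.9848


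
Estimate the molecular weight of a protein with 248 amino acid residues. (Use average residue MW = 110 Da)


MW = n_residues * 110 Da
MW = 248 * 110
MW = 27280 Da

27280 Da


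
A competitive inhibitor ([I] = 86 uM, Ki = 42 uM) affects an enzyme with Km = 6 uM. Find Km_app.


Km_app = Km * (1 + [I]/Ki)
Km_app = 6 * (1 + 86/42)
Km_app = 18.2857 uM

18.2857 uM


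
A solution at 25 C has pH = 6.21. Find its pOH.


pOH = 14 - pH
pOH = 14 - 6.21
pOH = 7.79

7.79


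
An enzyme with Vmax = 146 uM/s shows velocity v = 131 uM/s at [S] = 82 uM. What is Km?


Km = [S] * (Vmax - v) / v
Km = 82 * (146 - 131) / 131
Km = 9.3893 uM

9.3893 uM


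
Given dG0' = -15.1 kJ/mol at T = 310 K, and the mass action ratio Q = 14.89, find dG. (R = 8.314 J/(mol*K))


dG = dG0' + RT * ln(Q) / 1000
dG = -15.1 + 8.314 * 310 * ln(14.89) / 1000
dG = -8.1394 kJ/mol

-8.1394 kJ/mol


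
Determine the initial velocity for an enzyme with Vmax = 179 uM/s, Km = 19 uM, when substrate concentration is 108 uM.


v = Vmax * [S] / (Km + [S])
v = 179 * 108 / (19 + 108)
v = 152.2205 uM/s

152.2205 uM/s


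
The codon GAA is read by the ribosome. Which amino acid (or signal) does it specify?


Standard genetic code lookup.
Codon GAA -> Glu

Glu


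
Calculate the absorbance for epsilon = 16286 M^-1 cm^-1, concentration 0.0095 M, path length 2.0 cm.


A = epsilon * c * l
A = 16286 * 0.0095 * 2.0
A = 309.434

309.434


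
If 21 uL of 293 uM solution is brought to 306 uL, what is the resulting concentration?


C2 = C1 * V1 / V2
C2 = 293 * 21 / 306
C2 = 20.1078 uM

20.1078 uM


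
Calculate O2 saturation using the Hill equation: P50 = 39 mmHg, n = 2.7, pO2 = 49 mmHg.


Y = pO2^n / (P50^n + pO2^n)
Y = 49^2.7 / (39^2.7 + 49^2.7)
Y = 64.94%

64.94%


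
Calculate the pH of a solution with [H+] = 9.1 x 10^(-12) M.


pH = -log10([H+])
pH = -log10(9.1 x 10^(-12))
pH = 11.041

11.041


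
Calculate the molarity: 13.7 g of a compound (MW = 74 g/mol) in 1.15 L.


C = (mass / MW) / volume
C = (13.7 / 74) / 1.15
C = 0.161 M

0.161 M


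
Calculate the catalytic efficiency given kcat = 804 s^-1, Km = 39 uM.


Catalytic efficiency = kcat / Km
= 804 / 39
= 20.6154 uM^-1*s^-1

20.6154 uM^-1*s^-1


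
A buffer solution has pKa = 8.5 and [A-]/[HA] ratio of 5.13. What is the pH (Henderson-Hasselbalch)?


pH = pKa + log10([A-]/[HA])
pH = 8.5 + log10(5.13)
pH = 9.2101

9.2101


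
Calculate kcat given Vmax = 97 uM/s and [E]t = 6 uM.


kcat = Vmax / [E]t
kcat = 97 / 6
kcat = 16.1667 s^-1

16.1667 s^-1


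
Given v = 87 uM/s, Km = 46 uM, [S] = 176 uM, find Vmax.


Vmax = v * (Km + [S]) / [S]
Vmax = 87 * (46 + 176) / 176
Vmax = 109.7386 uM/s

109.7386 uM/s


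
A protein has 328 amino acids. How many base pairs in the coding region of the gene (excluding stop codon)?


Each amino acid = 1 codon = 3 bp
bp = 328 * 3 = 984 bp

984 bp


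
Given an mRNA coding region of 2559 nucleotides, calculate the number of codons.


codons = nucleotides / 3
codons = 2559 / 3 = 853

853
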